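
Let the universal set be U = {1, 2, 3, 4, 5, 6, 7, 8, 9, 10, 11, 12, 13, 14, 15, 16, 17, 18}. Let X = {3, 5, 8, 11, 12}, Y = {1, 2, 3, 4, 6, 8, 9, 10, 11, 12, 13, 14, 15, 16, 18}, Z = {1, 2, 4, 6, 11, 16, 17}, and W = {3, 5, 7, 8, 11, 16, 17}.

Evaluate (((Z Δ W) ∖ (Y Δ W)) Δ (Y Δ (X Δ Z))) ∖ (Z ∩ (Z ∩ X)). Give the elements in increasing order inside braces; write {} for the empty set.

{3, 5, 8, 9, 10, 13, 14, 15, 17, 18}

Z Δ W = {1, 2, 3, 4, 5, 6, 7, 8}
Y Δ W = {1, 2, 4, 5, 6, 7, 9, 10, 12, 13, 14, 15, 17, 18}
(Z Δ W) ∖ (Y Δ W) = {3, 8}
X Δ Z = {1, 2, 3, 4, 5, 6, 8, 12, 16, 17}
Y Δ (X Δ Z) = {5, 9, 10, 11, 13, 14, 15, 17, 18}
((Z Δ W) ∖ (Y Δ W)) Δ (Y Δ (X Δ Z)) = {3, 5, 8, 9, 10, 11, 13, 14, 15, 17, 18}
Z ∩ X = {11}
Z ∩ (Z ∩ X) = {11}
(((Z Δ W) ∖ (Y Δ W)) Δ (Y Δ (X Δ Z))) ∖ (Z ∩ (Z ∩ X)) = {3, 5, 8, 9, 10, 13, 14, 15, 17, 18}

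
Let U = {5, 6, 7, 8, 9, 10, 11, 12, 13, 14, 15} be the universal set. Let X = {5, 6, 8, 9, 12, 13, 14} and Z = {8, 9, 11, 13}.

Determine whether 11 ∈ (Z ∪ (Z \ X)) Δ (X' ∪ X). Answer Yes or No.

11 ∈ Z and 11 ∉ X, so 11 ∈ Z \ X
11 ∈ Z and 11 ∈ (Z \ X), so 11 ∈ Z ∪ (Z \ X)
11 ∉ X, so 11 ∈ X'
11 ∈ X' and 11 ∉ X, so 11 ∈ X' ∪ X
11 ∈ (Z ∪ (Z \ X)) and 11 ∈ (X' ∪ X), so 11 ∉ (Z ∪ (Z \ X)) Δ (X' ∪ X)

No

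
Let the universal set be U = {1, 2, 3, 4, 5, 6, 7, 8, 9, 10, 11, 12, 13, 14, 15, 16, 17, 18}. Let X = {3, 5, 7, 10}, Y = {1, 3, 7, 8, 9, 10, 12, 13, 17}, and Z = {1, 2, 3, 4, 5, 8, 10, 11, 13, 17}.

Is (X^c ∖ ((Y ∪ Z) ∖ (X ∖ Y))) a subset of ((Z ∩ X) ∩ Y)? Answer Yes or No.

X^c = {1, 2, 4, 6, 8, 9, 11, 12, 13, 14, 15, 16, 17, 18}
Y ∪ Z = {1, 2, 3, 4, 5, 7, 8, 9, 10, 11, 12, 13, 17}
X ∖ Y = {5}
(Y ∪ Z) ∖ (X ∖ Y) = {1, 2, 3, 4, 7, 8, 9, 10, 11, 12, 13, 17}
X^c ∖ ((Y ∪ Z) ∖ (X ∖ Y)) = {6, 14, 15, 16, 18}
Z ∩ X = {3, 5, 10}
(Z ∩ X) ∩ Y = {3, 10}
6 ∈ X^c ∖ ((Y ∪ Z) ∖ (X ∖ Y)) but 6 ∉ (Z ∩ X) ∩ Y, so the inclusion fails.

No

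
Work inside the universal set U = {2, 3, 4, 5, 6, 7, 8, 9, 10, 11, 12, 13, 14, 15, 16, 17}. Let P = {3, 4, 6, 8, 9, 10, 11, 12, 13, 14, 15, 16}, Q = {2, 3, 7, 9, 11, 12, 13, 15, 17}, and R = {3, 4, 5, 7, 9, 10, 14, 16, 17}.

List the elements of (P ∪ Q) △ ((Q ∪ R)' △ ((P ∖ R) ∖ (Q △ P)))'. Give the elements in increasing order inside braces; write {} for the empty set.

P ∪ Q = {2, 3, 4, 6, 7, 8, 9, 10, 11, 12, 13, 14, 15, 16, 17}
Q ∪ R = {2, 3, 4, 5, 7, 9, 10, 11, 12, 13, 14, 15, 16, 17}
(Q ∪ R)' = {6, 8}
P ∖ R = {6, 8, 11, 12, 13, 15}
Q △ P = {2, 4, 6, 7, 8, 10, 14, 16, 17}
(P ∖ R) ∖ (Q △ P) = {11, 12, 13, 15}
(Q ∪ R)' △ ((P ∖ R) ∖ (Q △ P)) = {6, 8, 11, 12, 13, 15}
((Q ∪ R)' △ ((P ∖ R) ∖ (Q △ P)))' = {2, 3, 4, 5, 7, 9, 10, 14, 16, 17}
(P ∪ Q) △ ((Q ∪ R)' △ ((P ∖ R) ∖ (Q △ P)))' = {5, 6, 8, 11, 12, 13, 15}

{5, 6, 8, 11, 12, 13, 15}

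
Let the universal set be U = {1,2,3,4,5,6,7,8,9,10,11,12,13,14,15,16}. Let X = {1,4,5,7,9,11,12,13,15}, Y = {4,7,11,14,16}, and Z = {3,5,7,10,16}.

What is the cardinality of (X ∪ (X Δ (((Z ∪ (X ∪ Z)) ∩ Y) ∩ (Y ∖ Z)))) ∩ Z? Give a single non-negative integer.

2

X ∪ Z = {1,3,4,5,7,9,10,11,12,13,15,16}
Z ∪ (X ∪ Z) = {1,3,4,5,7,9,10,11,12,13,15,16}
(Z ∪ (X ∪ Z)) ∩ Y = {4,7,11,16}
Y ∖ Z = {4,11,14}
((Z ∪ (X ∪ Z)) ∩ Y) ∩ (Y ∖ Z) = {4,11}
X Δ (((Z ∪ (X ∪ Z)) ∩ Y) ∩ (Y ∖ Z)) = {1,5,7,9,12,13,15}
X ∪ (X Δ (((Z ∪ (X ∪ Z)) ∩ Y) ∩ (Y ∖ Z))) = {1,4,5,7,9,11,12,13,15}
(X ∪ (X Δ (((Z ∪ (X ∪ Z)) ∩ Y) ∩ (Y ∖ Z)))) ∩ Z = {5,7}
|(X ∪ (X Δ (((Z ∪ (X ∪ Z)) ∩ Y) ∩ (Y ∖ Z)))) ∩ Z| = 2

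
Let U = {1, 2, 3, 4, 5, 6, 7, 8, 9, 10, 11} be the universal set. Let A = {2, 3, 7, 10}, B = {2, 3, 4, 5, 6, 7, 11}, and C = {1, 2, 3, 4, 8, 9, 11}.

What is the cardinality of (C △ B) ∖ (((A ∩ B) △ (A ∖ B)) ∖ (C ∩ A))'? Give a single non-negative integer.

C △ B = {1, 5, 6, 7, 8, 9}
A ∩ B = {2, 3, 7}
A ∖ B = {10}
(A ∩ B) △ (A ∖ B) = {2, 3, 7, 10}
C ∩ A = {2, 3}
((A ∩ B) △ (A ∖ B)) ∖ (C ∩ A) = {7, 10}
(((A ∩ B) △ (A ∖ B)) ∖ (C ∩ A))' = {1, 2, 3, 4, 5, 6, 8, 9, 11}
(C △ B) ∖ (((A ∩ B) △ (A ∖ B)) ∖ (C ∩ A))' = {7}
|(C △ B) ∖ (((A ∩ B) △ (A ∖ B)) ∖ (C ∩ A))'| = 1

1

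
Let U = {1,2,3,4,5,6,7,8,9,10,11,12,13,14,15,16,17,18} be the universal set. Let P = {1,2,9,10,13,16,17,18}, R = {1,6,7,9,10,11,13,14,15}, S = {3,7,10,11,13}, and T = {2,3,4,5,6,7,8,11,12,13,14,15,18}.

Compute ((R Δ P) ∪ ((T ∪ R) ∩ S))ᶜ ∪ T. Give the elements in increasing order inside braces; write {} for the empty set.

{1,2,3,4,5,6,7,8,9,11,12,13,14,15,18}

R Δ P = {2,6,7,11,14,15,16,17,18}
T ∪ R = {1,2,3,4,5,6,7,8,9,10,11,12,13,14,15,18}
(T ∪ R) ∩ S = {3,7,10,11,13}
(R Δ P) ∪ ((T ∪ R) ∩ S) = {2,3,6,7,10,11,13,14,15,16,17,18}
((R Δ P) ∪ ((T ∪ R) ∩ S))ᶜ = {1,4,5,8,9,12}
((R Δ P) ∪ ((T ∪ R) ∩ S))ᶜ ∪ T = {1,2,3,4,5,6,7,8,9,11,12,13,14,15,18}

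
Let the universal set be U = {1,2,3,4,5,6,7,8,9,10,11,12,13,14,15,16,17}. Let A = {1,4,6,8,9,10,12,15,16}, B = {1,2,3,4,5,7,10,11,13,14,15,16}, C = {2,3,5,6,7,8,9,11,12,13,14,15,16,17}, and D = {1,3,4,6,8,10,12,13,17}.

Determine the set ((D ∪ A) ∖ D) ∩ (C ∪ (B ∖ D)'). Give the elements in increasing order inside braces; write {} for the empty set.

D ∪ A = {1,3,4,6,8,9,10,12,13,15,16,17}
(D ∪ A) ∖ D = {9,15,16}
B ∖ D = {2,5,7,11,14,15,16}
(B ∖ D)' = {1,3,4,6,8,9,10,12,13,17}
C ∪ (B ∖ D)' = {1,2,3,4,5,6,7,8,9,10,11,12,13,14,15,16,17}
((D ∪ A) ∖ D) ∩ (C ∪ (B ∖ D)') = {9,15,16}

{9,15,16}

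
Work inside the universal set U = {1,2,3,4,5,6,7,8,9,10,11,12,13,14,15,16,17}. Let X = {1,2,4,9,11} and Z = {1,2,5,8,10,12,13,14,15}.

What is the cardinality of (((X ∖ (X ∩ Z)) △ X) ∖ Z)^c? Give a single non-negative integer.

X ∩ Z = {1,2}
X ∖ (X ∩ Z) = {4,9,11}
(X ∖ (X ∩ Z)) △ X = {1,2}
((X ∖ (X ∩ Z)) △ X) ∖ Z = {}
(((X ∖ (X ∩ Z)) △ X) ∖ Z)^c = {1,2,3,4,5,6,7,8,9,10,11,12,13,14,15,16,17}
|(((X ∖ (X ∩ Z)) △ X) ∖ Z)^c| = 17

17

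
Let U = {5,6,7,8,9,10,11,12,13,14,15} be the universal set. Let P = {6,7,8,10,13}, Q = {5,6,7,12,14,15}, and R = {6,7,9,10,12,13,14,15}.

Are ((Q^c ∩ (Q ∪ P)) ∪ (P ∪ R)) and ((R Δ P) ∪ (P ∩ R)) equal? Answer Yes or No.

Q^c = {8,9,10,11,13}
Q ∪ P = {5,6,7,8,10,12,13,14,15}
Q^c ∩ (Q ∪ P) = {8,10,13}
P ∪ R = {6,7,8,9,10,12,13,14,15}
(Q^c ∩ (Q ∪ P)) ∪ (P ∪ R) = {6,7,8,9,10,12,13,14,15}
R Δ P = {8,9,12,14,15}
P ∩ R = {6,7,10,13}
(R Δ P) ∪ (P ∩ R) = {6,7,8,9,10,12,13,14,15}
Both equal {6,7,8,9,10,12,13,14,15}, so (Q^c ∩ (Q ∪ P)) ∪ (P ∪ R) = (R Δ P) ∪ (P ∩ R).

Yes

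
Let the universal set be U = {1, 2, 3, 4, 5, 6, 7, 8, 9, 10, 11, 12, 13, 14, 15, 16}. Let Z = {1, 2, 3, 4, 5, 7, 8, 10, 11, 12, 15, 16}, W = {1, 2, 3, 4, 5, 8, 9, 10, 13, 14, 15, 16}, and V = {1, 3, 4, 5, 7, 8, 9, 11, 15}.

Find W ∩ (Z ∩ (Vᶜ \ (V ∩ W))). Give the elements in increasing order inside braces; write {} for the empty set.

Vᶜ = {2, 6, 10, 12, 13, 14, 16}
V ∩ W = {1, 3, 4, 5, 8, 9, 15}
Vᶜ \ (V ∩ W) = {2, 6, 10, 12, 13, 14, 16}
Z ∩ (Vᶜ \ (V ∩ W)) = {2, 10, 12, 16}
W ∩ (Z ∩ (Vᶜ \ (V ∩ W))) = {2, 10, 16}

{2, 10, 16}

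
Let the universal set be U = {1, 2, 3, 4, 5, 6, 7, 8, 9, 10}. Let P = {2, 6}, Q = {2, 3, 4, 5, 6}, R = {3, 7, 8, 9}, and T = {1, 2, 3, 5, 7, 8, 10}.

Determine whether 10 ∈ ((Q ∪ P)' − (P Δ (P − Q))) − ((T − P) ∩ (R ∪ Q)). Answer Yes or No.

10 ∉ Q and 10 ∉ P, so 10 ∉ Q ∪ P
10 ∈ (Q ∪ P)' since 10 ∉ (Q ∪ P)
10 ∉ P and 10 ∉ Q, so 10 ∉ P − Q
10 ∉ P and 10 ∉ (P − Q), so 10 ∉ P Δ (P − Q)
10 ∈ (Q ∪ P)' and 10 ∉ (P Δ (P − Q)), so 10 ∈ (Q ∪ P)' − (P Δ (P − Q))
10 ∈ T and 10 ∉ P, so 10 ∈ T − P
10 ∉ R and 10 ∉ Q, so 10 ∉ R ∪ Q
10 ∈ (T − P) and 10 ∉ (R ∪ Q), so 10 ∉ (T − P) ∩ (R ∪ Q)
10 ∈ ((Q ∪ P)' − (P Δ (P − Q))) and 10 ∉ ((T − P) ∩ (R ∪ Q)), so 10 ∈ ((Q ∪ P)' − (P Δ (P − Q))) − ((T − P) ∩ (R ∪ Q))

Yes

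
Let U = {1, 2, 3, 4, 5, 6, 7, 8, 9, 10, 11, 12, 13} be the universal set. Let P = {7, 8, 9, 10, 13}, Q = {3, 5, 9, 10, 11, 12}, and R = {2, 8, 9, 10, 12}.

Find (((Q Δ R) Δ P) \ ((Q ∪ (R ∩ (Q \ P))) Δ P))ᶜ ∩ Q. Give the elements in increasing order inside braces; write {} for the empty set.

Q Δ R = {2, 3, 5, 8, 11}
(Q Δ R) Δ P = {2, 3, 5, 7, 9, 10, 11, 13}
Q \ P = {3, 5, 11, 12}
R ∩ (Q \ P) = {12}
Q ∪ (R ∩ (Q \ P)) = {3, 5, 9, 10, 11, 12}
(Q ∪ (R ∩ (Q \ P))) Δ P = {3, 5, 7, 8, 11, 12, 13}
((Q Δ R) Δ P) \ ((Q ∪ (R ∩ (Q \ P))) Δ P) = {2, 9, 10}
(((Q Δ R) Δ P) \ ((Q ∪ (R ∩ (Q \ P))) Δ P))ᶜ = {1, 3, 4, 5, 6, 7, 8, 11, 12, 13}
(((Q Δ R) Δ P) \ ((Q ∪ (R ∩ (Q \ P))) Δ P))ᶜ ∩ Q = {3, 5, 11, 12}

{3, 5, 11, 12}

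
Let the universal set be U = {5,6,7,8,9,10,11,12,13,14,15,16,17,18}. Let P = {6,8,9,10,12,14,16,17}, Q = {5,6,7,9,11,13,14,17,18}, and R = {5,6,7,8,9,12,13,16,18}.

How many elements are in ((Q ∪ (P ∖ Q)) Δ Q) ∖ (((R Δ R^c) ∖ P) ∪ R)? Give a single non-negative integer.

P ∖ Q = {8,10,12,16}
Q ∪ (P ∖ Q) = {5,6,7,8,9,10,11,12,13,14,16,17,18}
(Q ∪ (P ∖ Q)) Δ Q = {8,10,12,16}
R^c = {10,11,14,15,17}
R Δ R^c = {5,6,7,8,9,10,11,12,13,14,15,16,17,18}
(R Δ R^c) ∖ P = {5,7,11,13,15,18}
((R Δ R^c) ∖ P) ∪ R = {5,6,7,8,9,11,12,13,15,16,18}
((Q ∪ (P ∖ Q)) Δ Q) ∖ (((R Δ R^c) ∖ P) ∪ R) = {10}
|((Q ∪ (P ∖ Q)) Δ Q) ∖ (((R Δ R^c) ∖ P) ∪ R)| = 1

1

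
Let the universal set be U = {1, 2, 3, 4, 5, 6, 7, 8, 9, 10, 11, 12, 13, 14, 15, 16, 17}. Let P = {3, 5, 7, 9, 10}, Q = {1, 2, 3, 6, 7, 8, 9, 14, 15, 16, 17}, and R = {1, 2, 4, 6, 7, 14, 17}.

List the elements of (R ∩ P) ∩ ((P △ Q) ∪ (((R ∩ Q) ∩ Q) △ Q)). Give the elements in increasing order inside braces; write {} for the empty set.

R ∩ P = {7}
P △ Q = {1, 2, 5, 6, 8, 10, 14, 15, 16, 17}
R ∩ Q = {1, 2, 6, 7, 14, 17}
(R ∩ Q) ∩ Q = {1, 2, 6, 7, 14, 17}
((R ∩ Q) ∩ Q) △ Q = {3, 8, 9, 15, 16}
(P △ Q) ∪ (((R ∩ Q) ∩ Q) △ Q) = {1, 2, 3, 5, 6, 8, 9, 10, 14, 15, 16, 17}
(R ∩ P) ∩ ((P △ Q) ∪ (((R ∩ Q) ∩ Q) △ Q)) = {}

{}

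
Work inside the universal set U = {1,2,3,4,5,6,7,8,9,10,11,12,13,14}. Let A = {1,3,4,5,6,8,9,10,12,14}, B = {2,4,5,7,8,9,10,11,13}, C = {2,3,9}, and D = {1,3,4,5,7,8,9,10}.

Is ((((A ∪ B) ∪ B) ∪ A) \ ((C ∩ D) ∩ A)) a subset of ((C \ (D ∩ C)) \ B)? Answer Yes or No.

A ∪ B = {1,2,3,4,5,6,7,8,9,10,11,12,13,14}
(A ∪ B) ∪ B = {1,2,3,4,5,6,7,8,9,10,11,12,13,14}
((A ∪ B) ∪ B) ∪ A = {1,2,3,4,5,6,7,8,9,10,11,12,13,14}
C ∩ D = {3,9}
(C ∩ D) ∩ A = {3,9}
(((A ∪ B) ∪ B) ∪ A) \ ((C ∩ D) ∩ A) = {1,2,4,5,6,7,8,10,11,12,13,14}
D ∩ C = {3,9}
C \ (D ∩ C) = {2}
(C \ (D ∩ C)) \ B = {}
1 ∈ (((A ∪ B) ∪ B) ∪ A) \ ((C ∩ D) ∩ A) but 1 ∉ (C \ (D ∩ C)) \ B, so the inclusion fails.

No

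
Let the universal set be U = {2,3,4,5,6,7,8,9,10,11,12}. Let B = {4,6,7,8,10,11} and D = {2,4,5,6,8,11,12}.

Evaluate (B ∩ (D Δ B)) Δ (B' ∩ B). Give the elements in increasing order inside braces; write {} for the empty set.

{7,10}

D Δ B = {2,5,7,10,12}
B ∩ (D Δ B) = {7,10}
B' = {2,3,5,9,12}
B' ∩ B = {}
(B ∩ (D Δ B)) Δ (B' ∩ B) = {7,10}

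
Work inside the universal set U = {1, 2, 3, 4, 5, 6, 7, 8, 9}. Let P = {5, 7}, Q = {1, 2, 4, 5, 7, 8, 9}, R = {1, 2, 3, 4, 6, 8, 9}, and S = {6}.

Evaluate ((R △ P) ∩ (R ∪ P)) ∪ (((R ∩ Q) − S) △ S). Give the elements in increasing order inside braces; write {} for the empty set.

{1, 2, 3, 4, 5, 6, 7, 8, 9}

R △ P = {1, 2, 3, 4, 5, 6, 7, 8, 9}
R ∪ P = {1, 2, 3, 4, 5, 6, 7, 8, 9}
(R △ P) ∩ (R ∪ P) = {1, 2, 3, 4, 5, 6, 7, 8, 9}
R ∩ Q = {1, 2, 4, 8, 9}
(R ∩ Q) − S = {1, 2, 4, 8, 9}
((R ∩ Q) − S) △ S = {1, 2, 4, 6, 8, 9}
((R △ P) ∩ (R ∪ P)) ∪ (((R ∩ Q) − S) △ S) = {1, 2, 3, 4, 5, 6, 7, 8, 9}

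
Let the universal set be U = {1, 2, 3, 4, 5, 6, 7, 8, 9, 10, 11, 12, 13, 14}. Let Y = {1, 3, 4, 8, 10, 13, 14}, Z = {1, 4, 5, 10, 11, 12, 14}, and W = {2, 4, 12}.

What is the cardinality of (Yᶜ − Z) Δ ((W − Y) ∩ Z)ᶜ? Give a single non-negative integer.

9

Yᶜ = {2, 5, 6, 7, 9, 11, 12}
Yᶜ − Z = {2, 6, 7, 9}
W − Y = {2, 12}
(W − Y) ∩ Z = {12}
((W − Y) ∩ Z)ᶜ = {1, 2, 3, 4, 5, 6, 7, 8, 9, 10, 11, 13, 14}
(Yᶜ − Z) Δ ((W − Y) ∩ Z)ᶜ = {1, 3, 4, 5, 8, 10, 11, 13, 14}
|(Yᶜ − Z) Δ ((W − Y) ∩ Z)ᶜ| = 9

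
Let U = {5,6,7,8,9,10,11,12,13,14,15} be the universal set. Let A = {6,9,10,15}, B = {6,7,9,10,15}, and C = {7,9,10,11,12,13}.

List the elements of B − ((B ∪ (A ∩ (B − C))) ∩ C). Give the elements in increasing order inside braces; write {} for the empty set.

{6,15}

B − C = {6,15}
A ∩ (B − C) = {6,15}
B ∪ (A ∩ (B − C)) = {6,7,9,10,15}
(B ∪ (A ∩ (B − C))) ∩ C = {7,9,10}
B − ((B ∪ (A ∩ (B − C))) ∩ C) = {6,15}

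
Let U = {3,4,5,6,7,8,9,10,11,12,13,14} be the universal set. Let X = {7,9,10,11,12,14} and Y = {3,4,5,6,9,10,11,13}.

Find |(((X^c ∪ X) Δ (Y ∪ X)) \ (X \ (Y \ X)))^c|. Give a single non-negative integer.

X^c = {3,4,5,6,8,13}
X^c ∪ X = {3,4,5,6,7,8,9,10,11,12,13,14}
Y ∪ X = {3,4,5,6,7,9,10,11,12,13,14}
(X^c ∪ X) Δ (Y ∪ X) = {8}
Y \ X = {3,4,5,6,13}
X \ (Y \ X) = {7,9,10,11,12,14}
((X^c ∪ X) Δ (Y ∪ X)) \ (X \ (Y \ X)) = {8}
(((X^c ∪ X) Δ (Y ∪ X)) \ (X \ (Y \ X)))^c = {3,4,5,6,7,9,10,11,12,13,14}
|(((X^c ∪ X) Δ (Y ∪ X)) \ (X \ (Y \ X)))^c| = 11

11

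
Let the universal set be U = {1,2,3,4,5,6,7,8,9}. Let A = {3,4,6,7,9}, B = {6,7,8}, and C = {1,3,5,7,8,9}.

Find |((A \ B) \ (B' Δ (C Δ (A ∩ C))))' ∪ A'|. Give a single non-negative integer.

9

A \ B = {3,4,9}
B' = {1,2,3,4,5,9}
A ∩ C = {3,7,9}
C Δ (A ∩ C) = {1,5,8}
B' Δ (C Δ (A ∩ C)) = {2,3,4,8,9}
(A \ B) \ (B' Δ (C Δ (A ∩ C))) = {}
((A \ B) \ (B' Δ (C Δ (A ∩ C))))' = {1,2,3,4,5,6,7,8,9}
A' = {1,2,5,8}
((A \ B) \ (B' Δ (C Δ (A ∩ C))))' ∪ A' = {1,2,3,4,5,6,7,8,9}
|((A \ B) \ (B' Δ (C Δ (A ∩ C))))' ∪ A'| = 9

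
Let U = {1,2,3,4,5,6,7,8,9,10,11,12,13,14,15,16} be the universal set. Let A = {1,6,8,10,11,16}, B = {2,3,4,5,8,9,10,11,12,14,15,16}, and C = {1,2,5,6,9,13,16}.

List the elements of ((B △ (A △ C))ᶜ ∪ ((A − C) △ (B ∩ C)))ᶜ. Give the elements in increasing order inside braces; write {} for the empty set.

A △ C = {2,5,8,9,10,11,13}
B △ (A △ C) = {3,4,12,13,14,15,16}
(B △ (A △ C))ᶜ = {1,2,5,6,7,8,9,10,11}
A − C = {8,10,11}
B ∩ C = {2,5,9,16}
(A − C) △ (B ∩ C) = {2,5,8,9,10,11,16}
(B △ (A △ C))ᶜ ∪ ((A − C) △ (B ∩ C)) = {1,2,5,6,7,8,9,10,11,16}
((B △ (A △ C))ᶜ ∪ ((A − C) △ (B ∩ C)))ᶜ = {3,4,12,13,14,15}

{3,4,12,13,14,15}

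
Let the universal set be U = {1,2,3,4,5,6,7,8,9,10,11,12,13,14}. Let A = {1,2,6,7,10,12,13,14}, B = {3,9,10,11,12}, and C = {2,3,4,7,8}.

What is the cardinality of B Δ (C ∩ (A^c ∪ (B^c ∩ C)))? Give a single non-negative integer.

8

A^c = {3,4,5,8,9,11}
B^c = {1,2,4,5,6,7,8,13,14}
B^c ∩ C = {2,4,7,8}
A^c ∪ (B^c ∩ C) = {2,3,4,5,7,8,9,11}
C ∩ (A^c ∪ (B^c ∩ C)) = {2,3,4,7,8}
B Δ (C ∩ (A^c ∪ (B^c ∩ C))) = {2,4,7,8,9,10,11,12}
|B Δ (C ∩ (A^c ∪ (B^c ∩ C)))| = 8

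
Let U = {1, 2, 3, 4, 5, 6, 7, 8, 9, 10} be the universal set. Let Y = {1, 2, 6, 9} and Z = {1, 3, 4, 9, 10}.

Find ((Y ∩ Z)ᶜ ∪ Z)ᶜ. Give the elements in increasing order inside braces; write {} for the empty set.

{}

Y ∩ Z = {1, 9}
(Y ∩ Z)ᶜ = {2, 3, 4, 5, 6, 7, 8, 10}
(Y ∩ Z)ᶜ ∪ Z = {1, 2, 3, 4, 5, 6, 7, 8, 9, 10}
((Y ∩ Z)ᶜ ∪ Z)ᶜ = {}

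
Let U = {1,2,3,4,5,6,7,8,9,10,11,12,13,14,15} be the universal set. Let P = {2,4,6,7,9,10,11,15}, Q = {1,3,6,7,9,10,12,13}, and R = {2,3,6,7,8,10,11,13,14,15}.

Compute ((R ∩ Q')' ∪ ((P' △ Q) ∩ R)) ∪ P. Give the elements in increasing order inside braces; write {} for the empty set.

Q' = {2,4,5,8,11,14,15}
R ∩ Q' = {2,8,11,14,15}
(R ∩ Q')' = {1,3,4,5,6,7,9,10,12,13}
P' = {1,3,5,8,12,13,14}
P' △ Q = {5,6,7,8,9,10,14}
(P' △ Q) ∩ R = {6,7,8,10,14}
(R ∩ Q')' ∪ ((P' △ Q) ∩ R) = {1,3,4,5,6,7,8,9,10,12,13,14}
((R ∩ Q')' ∪ ((P' △ Q) ∩ R)) ∪ P = {1,2,3,4,5,6,7,8,9,10,11,12,13,14,15}

{1,2,3,4,5,6,7,8,9,10,11,12,13,14,15}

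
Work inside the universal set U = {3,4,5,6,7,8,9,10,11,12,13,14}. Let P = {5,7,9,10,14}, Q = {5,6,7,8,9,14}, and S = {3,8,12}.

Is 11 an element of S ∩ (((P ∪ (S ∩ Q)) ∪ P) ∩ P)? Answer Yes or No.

No

11 ∉ S and 11 ∉ Q, so 11 ∉ S ∩ Q
11 ∉ P and 11 ∉ (S ∩ Q), so 11 ∉ P ∪ (S ∩ Q)
11 ∉ (P ∪ (S ∩ Q)) and 11 ∉ P, so 11 ∉ (P ∪ (S ∩ Q)) ∪ P
11 ∉ ((P ∪ (S ∩ Q)) ∪ P) and 11 ∉ P, so 11 ∉ ((P ∪ (S ∩ Q)) ∪ P) ∩ P
11 ∉ S and 11 ∉ (((P ∪ (S ∩ Q)) ∪ P) ∩ P), so 11 ∉ S ∩ (((P ∪ (S ∩ Q)) ∪ P) ∩ P)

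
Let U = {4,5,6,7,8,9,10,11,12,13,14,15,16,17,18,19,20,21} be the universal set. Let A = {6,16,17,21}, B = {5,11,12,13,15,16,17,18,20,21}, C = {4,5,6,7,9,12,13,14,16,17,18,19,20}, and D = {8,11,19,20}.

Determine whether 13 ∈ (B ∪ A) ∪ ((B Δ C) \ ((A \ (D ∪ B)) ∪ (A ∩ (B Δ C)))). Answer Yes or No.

13 ∈ B and 13 ∉ A, so 13 ∈ B ∪ A
13 ∈ B and 13 ∈ C, so 13 ∉ B Δ C
13 ∉ D and 13 ∈ B, so 13 ∈ D ∪ B
13 ∉ A and 13 ∈ (D ∪ B), so 13 ∉ A \ (D ∪ B)
13 ∈ B and 13 ∈ C, so 13 ∉ B Δ C
13 ∉ A and 13 ∉ (B Δ C), so 13 ∉ A ∩ (B Δ C)
13 ∉ (A \ (D ∪ B)) and 13 ∉ (A ∩ (B Δ C)), so 13 ∉ (A \ (D ∪ B)) ∪ (A ∩ (B Δ C))
13 ∉ (B Δ C) and 13 ∉ ((A \ (D ∪ B)) ∪ (A ∩ (B Δ C))), so 13 ∉ (B Δ C) \ ((A \ (D ∪ B)) ∪ (A ∩ (B Δ C)))
13 ∈ (B ∪ A) and 13 ∉ ((B Δ C) \ ((A \ (D ∪ B)) ∪ (A ∩ (B Δ C)))), so 13 ∈ (B ∪ A) ∪ ((B Δ C) \ ((A \ (D ∪ B)) ∪ (A ∩ (B Δ C))))

Yes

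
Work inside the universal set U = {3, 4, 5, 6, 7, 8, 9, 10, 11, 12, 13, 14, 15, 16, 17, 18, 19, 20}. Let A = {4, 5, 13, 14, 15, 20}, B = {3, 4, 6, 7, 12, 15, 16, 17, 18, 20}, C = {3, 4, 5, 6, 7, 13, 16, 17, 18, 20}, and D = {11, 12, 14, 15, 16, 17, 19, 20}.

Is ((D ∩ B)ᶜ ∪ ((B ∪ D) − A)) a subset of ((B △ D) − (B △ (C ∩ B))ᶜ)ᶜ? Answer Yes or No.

D ∩ B = {12, 15, 16, 17, 20}
(D ∩ B)ᶜ = {3, 4, 5, 6, 7, 8, 9, 10, 11, 13, 14, 18, 19}
B ∪ D = {3, 4, 6, 7, 11, 12, 14, 15, 16, 17, 18, 19, 20}
(B ∪ D) − A = {3, 6, 7, 11, 12, 16, 17, 18, 19}
(D ∩ B)ᶜ ∪ ((B ∪ D) − A) = {3, 4, 5, 6, 7, 8, 9, 10, 11, 12, 13, 14, 16, 17, 18, 19}
B △ D = {3, 4, 6, 7, 11, 14, 18, 19}
C ∩ B = {3, 4, 6, 7, 16, 17, 18, 20}
B △ (C ∩ B) = {12, 15}
(B △ (C ∩ B))ᶜ = {3, 4, 5, 6, 7, 8, 9, 10, 11, 13, 14, 16, 17, 18, 19, 20}
(B △ D) − (B △ (C ∩ B))ᶜ = {}
((B △ D) − (B △ (C ∩ B))ᶜ)ᶜ = {3, 4, 5, 6, 7, 8, 9, 10, 11, 12, 13, 14, 15, 16, 17, 18, 19, 20}
Every element of {3, 4, 5, 6, 7, 8, 9, 10, 11, 12, 13, 14, 16, 17, 18, 19} is in {3, 4, 5, 6, 7, 8, 9, 10, 11, 12, 13, 14, 15, 16, 17, 18, 19, 20}, so (D ∩ B)ᶜ ∪ ((B ∪ D) − A) ⊆ ((B △ D) − (B △ (C ∩ B))ᶜ)ᶜ.

Yes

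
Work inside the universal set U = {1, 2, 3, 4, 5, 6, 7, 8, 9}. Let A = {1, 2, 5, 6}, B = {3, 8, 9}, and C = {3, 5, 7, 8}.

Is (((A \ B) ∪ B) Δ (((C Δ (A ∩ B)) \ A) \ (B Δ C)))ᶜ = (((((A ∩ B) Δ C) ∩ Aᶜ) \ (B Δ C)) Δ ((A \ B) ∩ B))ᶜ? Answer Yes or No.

A \ B = {1, 2, 5, 6}
(A \ B) ∪ B = {1, 2, 3, 5, 6, 8, 9}
A ∩ B = {}
C Δ (A ∩ B) = {3, 5, 7, 8}
(C Δ (A ∩ B)) \ A = {3, 7, 8}
B Δ C = {5, 7, 9}
((C Δ (A ∩ B)) \ A) \ (B Δ C) = {3, 8}
((A \ B) ∪ B) Δ (((C Δ (A ∩ B)) \ A) \ (B Δ C)) = {1, 2, 5, 6, 9}
(((A \ B) ∪ B) Δ (((C Δ (A ∩ B)) \ A) \ (B Δ C)))ᶜ = {3, 4, 7, 8}
(A ∩ B) Δ C = {3, 5, 7, 8}
Aᶜ = {3, 4, 7, 8, 9}
((A ∩ B) Δ C) ∩ Aᶜ = {3, 7, 8}
(((A ∩ B) Δ C) ∩ Aᶜ) \ (B Δ C) = {3, 8}
(A \ B) ∩ B = {}
((((A ∩ B) Δ C) ∩ Aᶜ) \ (B Δ C)) Δ ((A \ B) ∩ B) = {3, 8}
(((((A ∩ B) Δ C) ∩ Aᶜ) \ (B Δ C)) Δ ((A \ B) ∩ B))ᶜ = {1, 2, 4, 5, 6, 7, 9}
1 ∈ (((((A ∩ B) Δ C) ∩ Aᶜ) \ (B Δ C)) Δ ((A \ B) ∩ B))ᶜ but 1 ∉ (((A \ B) ∪ B) Δ (((C Δ (A ∩ B)) \ A) \ (B Δ C)))ᶜ, so they differ.

No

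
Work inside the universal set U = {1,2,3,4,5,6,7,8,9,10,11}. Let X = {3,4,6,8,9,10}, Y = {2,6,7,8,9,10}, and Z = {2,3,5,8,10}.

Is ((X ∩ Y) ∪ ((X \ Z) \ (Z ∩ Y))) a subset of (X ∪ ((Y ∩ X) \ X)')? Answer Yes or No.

X ∩ Y = {6,8,9,10}
X \ Z = {4,6,9}
Z ∩ Y = {2,8,10}
(X \ Z) \ (Z ∩ Y) = {4,6,9}
(X ∩ Y) ∪ ((X \ Z) \ (Z ∩ Y)) = {4,6,8,9,10}
Y ∩ X = {6,8,9,10}
(Y ∩ X) \ X = {}
((Y ∩ X) \ X)' = {1,2,3,4,5,6,7,8,9,10,11}
X ∪ ((Y ∩ X) \ X)' = {1,2,3,4,5,6,7,8,9,10,11}
Every element of {4,6,8,9,10} is in {1,2,3,4,5,6,7,8,9,10,11}, so (X ∩ Y) ∪ ((X \ Z) \ (Z ∩ Y)) ⊆ X ∪ ((Y ∩ X) \ X)'.

Yes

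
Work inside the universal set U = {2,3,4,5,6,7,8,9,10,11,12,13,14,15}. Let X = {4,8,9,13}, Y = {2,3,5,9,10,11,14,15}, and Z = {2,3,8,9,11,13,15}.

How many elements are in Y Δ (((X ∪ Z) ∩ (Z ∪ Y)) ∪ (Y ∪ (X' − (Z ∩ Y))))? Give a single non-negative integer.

X ∪ Z = {2,3,4,8,9,11,13,15}
Z ∪ Y = {2,3,5,8,9,10,11,13,14,15}
(X ∪ Z) ∩ (Z ∪ Y) = {2,3,8,9,11,13,15}
X' = {2,3,5,6,7,10,11,12,14,15}
Z ∩ Y = {2,3,9,11,15}
X' − (Z ∩ Y) = {5,6,7,10,12,14}
Y ∪ (X' − (Z ∩ Y)) = {2,3,5,6,7,9,10,11,12,14,15}
((X ∪ Z) ∩ (Z ∪ Y)) ∪ (Y ∪ (X' − (Z ∩ Y))) = {2,3,5,6,7,8,9,10,11,12,13,14,15}
Y Δ (((X ∪ Z) ∩ (Z ∪ Y)) ∪ (Y ∪ (X' − (Z ∩ Y)))) = {6,7,8,12,13}
|Y Δ (((X ∪ Z) ∩ (Z ∪ Y)) ∪ (Y ∪ (X' − (Z ∩ Y))))| = 5

5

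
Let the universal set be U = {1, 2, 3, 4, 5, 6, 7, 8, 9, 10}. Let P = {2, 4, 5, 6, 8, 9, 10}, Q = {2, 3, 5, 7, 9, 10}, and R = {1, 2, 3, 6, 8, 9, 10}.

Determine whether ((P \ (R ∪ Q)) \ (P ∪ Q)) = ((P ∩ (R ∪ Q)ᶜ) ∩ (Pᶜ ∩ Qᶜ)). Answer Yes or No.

R ∪ Q = {1, 2, 3, 5, 6, 7, 8, 9, 10}
P \ (R ∪ Q) = {4}
P ∪ Q = {2, 3, 4, 5, 6, 7, 8, 9, 10}
(P \ (R ∪ Q)) \ (P ∪ Q) = {}
(R ∪ Q)ᶜ = {4}
P ∩ (R ∪ Q)ᶜ = {4}
Pᶜ = {1, 3, 7}
Qᶜ = {1, 4, 6, 8}
Pᶜ ∩ Qᶜ = {1}
(P ∩ (R ∪ Q)ᶜ) ∩ (Pᶜ ∩ Qᶜ) = {}
Both equal {}, so (P \ (R ∪ Q)) \ (P ∪ Q) = (P ∩ (R ∪ Q)ᶜ) ∩ (Pᶜ ∩ Qᶜ).

Yes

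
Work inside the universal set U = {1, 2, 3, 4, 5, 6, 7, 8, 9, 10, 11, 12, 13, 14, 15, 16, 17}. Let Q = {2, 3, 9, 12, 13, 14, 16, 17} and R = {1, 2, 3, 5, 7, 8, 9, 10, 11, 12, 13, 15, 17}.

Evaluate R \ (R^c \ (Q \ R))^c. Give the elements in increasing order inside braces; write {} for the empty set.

R^c = {4, 6, 14, 16}
Q \ R = {14, 16}
R^c \ (Q \ R) = {4, 6}
(R^c \ (Q \ R))^c = {1, 2, 3, 5, 7, 8, 9, 10, 11, 12, 13, 14, 15, 16, 17}
R \ (R^c \ (Q \ R))^c = {}

{}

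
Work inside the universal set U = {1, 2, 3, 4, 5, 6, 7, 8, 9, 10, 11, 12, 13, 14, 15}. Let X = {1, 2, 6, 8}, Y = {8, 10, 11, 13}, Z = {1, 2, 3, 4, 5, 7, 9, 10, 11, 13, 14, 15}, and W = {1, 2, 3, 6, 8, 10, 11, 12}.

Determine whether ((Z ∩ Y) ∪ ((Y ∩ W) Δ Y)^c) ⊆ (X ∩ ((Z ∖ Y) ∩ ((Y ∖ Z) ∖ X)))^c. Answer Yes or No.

Yes

Z ∩ Y = {10, 11, 13}
Y ∩ W = {8, 10, 11}
(Y ∩ W) Δ Y = {13}
((Y ∩ W) Δ Y)^c = {1, 2, 3, 4, 5, 6, 7, 8, 9, 10, 11, 12, 14, 15}
(Z ∩ Y) ∪ ((Y ∩ W) Δ Y)^c = {1, 2, 3, 4, 5, 6, 7, 8, 9, 10, 11, 12, 13, 14, 15}
Z ∖ Y = {1, 2, 3, 4, 5, 7, 9, 14, 15}
Y ∖ Z = {8}
(Y ∖ Z) ∖ X = {}
(Z ∖ Y) ∩ ((Y ∖ Z) ∖ X) = {}
X ∩ ((Z ∖ Y) ∩ ((Y ∖ Z) ∖ X)) = {}
(X ∩ ((Z ∖ Y) ∩ ((Y ∖ Z) ∖ X)))^c = {1, 2, 3, 4, 5, 6, 7, 8, 9, 10, 11, 12, 13, 14, 15}
Every element of {1, 2, 3, 4, 5, 6, 7, 8, 9, 10, 11, 12, 13, 14, 15} is in {1, 2, 3, 4, 5, 6, 7, 8, 9, 10, 11, 12, 13, 14, 15}, so (Z ∩ Y) ∪ ((Y ∩ W) Δ Y)^c ⊆ (X ∩ ((Z ∖ Y) ∩ ((Y ∖ Z) ∖ X)))^c.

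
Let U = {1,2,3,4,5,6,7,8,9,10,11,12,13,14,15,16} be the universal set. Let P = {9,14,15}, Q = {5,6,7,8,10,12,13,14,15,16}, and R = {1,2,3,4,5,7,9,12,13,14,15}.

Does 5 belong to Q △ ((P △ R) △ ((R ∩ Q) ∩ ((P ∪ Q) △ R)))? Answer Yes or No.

No

5 ∉ P and 5 ∈ R, so 5 ∈ P △ R
5 ∈ R and 5 ∈ Q, so 5 ∈ R ∩ Q
5 ∉ P and 5 ∈ Q, so 5 ∈ P ∪ Q
5 ∈ (P ∪ Q) and 5 ∈ R, so 5 ∉ (P ∪ Q) △ R
5 ∈ (R ∩ Q) and 5 ∉ ((P ∪ Q) △ R), so 5 ∉ (R ∩ Q) ∩ ((P ∪ Q) △ R)
5 ∈ (P △ R) and 5 ∉ ((R ∩ Q) ∩ ((P ∪ Q) △ R)), so 5 ∈ (P △ R) △ ((R ∩ Q) ∩ ((P ∪ Q) △ R))
5 ∈ Q and 5 ∈ ((P △ R) △ ((R ∩ Q) ∩ ((P ∪ Q) △ R))), so 5 ∉ Q △ ((P △ R) △ ((R ∩ Q) ∩ ((P ∪ Q) △ R)))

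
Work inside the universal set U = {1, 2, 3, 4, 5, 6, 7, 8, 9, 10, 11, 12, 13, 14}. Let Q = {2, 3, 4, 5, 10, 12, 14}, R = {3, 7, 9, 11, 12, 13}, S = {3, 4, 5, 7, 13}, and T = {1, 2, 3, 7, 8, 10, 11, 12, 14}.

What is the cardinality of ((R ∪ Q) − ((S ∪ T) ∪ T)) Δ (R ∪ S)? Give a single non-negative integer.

7

R ∪ Q = {2, 3, 4, 5, 7, 9, 10, 11, 12, 13, 14}
S ∪ T = {1, 2, 3, 4, 5, 7, 8, 10, 11, 12, 13, 14}
(S ∪ T) ∪ T = {1, 2, 3, 4, 5, 7, 8, 10, 11, 12, 13, 14}
(R ∪ Q) − ((S ∪ T) ∪ T) = {9}
R ∪ S = {3, 4, 5, 7, 9, 11, 12, 13}
((R ∪ Q) − ((S ∪ T) ∪ T)) Δ (R ∪ S) = {3, 4, 5, 7, 11, 12, 13}
|((R ∪ Q) − ((S ∪ T) ∪ T)) Δ (R ∪ S)| = 7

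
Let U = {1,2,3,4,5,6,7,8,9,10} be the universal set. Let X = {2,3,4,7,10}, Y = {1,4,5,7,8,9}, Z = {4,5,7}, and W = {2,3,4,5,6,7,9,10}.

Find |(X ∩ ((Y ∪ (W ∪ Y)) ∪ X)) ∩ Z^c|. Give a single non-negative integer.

W ∪ Y = {1,2,3,4,5,6,7,8,9,10}
Y ∪ (W ∪ Y) = {1,2,3,4,5,6,7,8,9,10}
(Y ∪ (W ∪ Y)) ∪ X = {1,2,3,4,5,6,7,8,9,10}
X ∩ ((Y ∪ (W ∪ Y)) ∪ X) = {2,3,4,7,10}
Z^c = {1,2,3,6,8,9,10}
(X ∩ ((Y ∪ (W ∪ Y)) ∪ X)) ∩ Z^c = {2,3,10}
|(X ∩ ((Y ∪ (W ∪ Y)) ∪ X)) ∩ Z^c| = 3

3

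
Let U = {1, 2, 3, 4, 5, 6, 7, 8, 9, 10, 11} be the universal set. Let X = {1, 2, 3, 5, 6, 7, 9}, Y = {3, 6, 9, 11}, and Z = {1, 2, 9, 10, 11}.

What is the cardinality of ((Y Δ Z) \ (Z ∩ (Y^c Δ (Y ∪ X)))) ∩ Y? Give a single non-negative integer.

2

Y Δ Z = {1, 2, 3, 6, 10}
Y^c = {1, 2, 4, 5, 7, 8, 10}
Y ∪ X = {1, 2, 3, 5, 6, 7, 9, 11}
Y^c Δ (Y ∪ X) = {3, 4, 6, 8, 9, 10, 11}
Z ∩ (Y^c Δ (Y ∪ X)) = {9, 10, 11}
(Y Δ Z) \ (Z ∩ (Y^c Δ (Y ∪ X))) = {1, 2, 3, 6}
((Y Δ Z) \ (Z ∩ (Y^c Δ (Y ∪ X)))) ∩ Y = {3, 6}
|((Y Δ Z) \ (Z ∩ (Y^c Δ (Y ∪ X)))) ∩ Y| = 2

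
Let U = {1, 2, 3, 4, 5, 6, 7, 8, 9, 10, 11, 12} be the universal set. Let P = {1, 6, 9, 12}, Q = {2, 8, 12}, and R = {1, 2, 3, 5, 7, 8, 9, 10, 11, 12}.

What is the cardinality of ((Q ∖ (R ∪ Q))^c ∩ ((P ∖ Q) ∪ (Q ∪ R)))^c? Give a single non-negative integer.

R ∪ Q = {1, 2, 3, 5, 7, 8, 9, 10, 11, 12}
Q ∖ (R ∪ Q) = {}
(Q ∖ (R ∪ Q))^c = {1, 2, 3, 4, 5, 6, 7, 8, 9, 10, 11, 12}
P ∖ Q = {1, 6, 9}
Q ∪ R = {1, 2, 3, 5, 7, 8, 9, 10, 11, 12}
(P ∖ Q) ∪ (Q ∪ R) = {1, 2, 3, 5, 6, 7, 8, 9, 10, 11, 12}
(Q ∖ (R ∪ Q))^c ∩ ((P ∖ Q) ∪ (Q ∪ R)) = {1, 2, 3, 5, 6, 7, 8, 9, 10, 11, 12}
((Q ∖ (R ∪ Q))^c ∩ ((P ∖ Q) ∪ (Q ∪ R)))^c = {4}
|((Q ∖ (R ∪ Q))^c ∩ ((P ∖ Q) ∪ (Q ∪ R)))^c| = 1

1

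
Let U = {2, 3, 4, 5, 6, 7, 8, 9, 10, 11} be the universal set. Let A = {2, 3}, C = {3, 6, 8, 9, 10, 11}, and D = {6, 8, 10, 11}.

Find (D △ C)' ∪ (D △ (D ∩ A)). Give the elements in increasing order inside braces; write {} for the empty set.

{2, 4, 5, 6, 7, 8, 10, 11}

D △ C = {3, 9}
(D △ C)' = {2, 4, 5, 6, 7, 8, 10, 11}
D ∩ A = {}
D △ (D ∩ A) = {6, 8, 10, 11}
(D △ C)' ∪ (D △ (D ∩ A)) = {2, 4, 5, 6, 7, 8, 10, 11}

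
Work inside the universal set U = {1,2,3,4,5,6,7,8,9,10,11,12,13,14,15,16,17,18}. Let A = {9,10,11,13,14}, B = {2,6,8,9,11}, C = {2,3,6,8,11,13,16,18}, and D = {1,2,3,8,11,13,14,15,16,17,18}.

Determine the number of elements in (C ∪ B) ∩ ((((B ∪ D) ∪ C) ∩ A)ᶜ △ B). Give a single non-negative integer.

C ∪ B = {2,3,6,8,9,11,13,16,18}
B ∪ D = {1,2,3,6,8,9,11,13,14,15,16,17,18}
(B ∪ D) ∪ C = {1,2,3,6,8,9,11,13,14,15,16,17,18}
((B ∪ D) ∪ C) ∩ A = {9,11,13,14}
(((B ∪ D) ∪ C) ∩ A)ᶜ = {1,2,3,4,5,6,7,8,10,12,15,16,17,18}
(((B ∪ D) ∪ C) ∩ A)ᶜ △ B = {1,3,4,5,7,9,10,11,12,15,16,17,18}
(C ∪ B) ∩ ((((B ∪ D) ∪ C) ∩ A)ᶜ △ B) = {3,9,11,16,18}
|(C ∪ B) ∩ ((((B ∪ D) ∪ C) ∩ A)ᶜ △ B)| = 5

5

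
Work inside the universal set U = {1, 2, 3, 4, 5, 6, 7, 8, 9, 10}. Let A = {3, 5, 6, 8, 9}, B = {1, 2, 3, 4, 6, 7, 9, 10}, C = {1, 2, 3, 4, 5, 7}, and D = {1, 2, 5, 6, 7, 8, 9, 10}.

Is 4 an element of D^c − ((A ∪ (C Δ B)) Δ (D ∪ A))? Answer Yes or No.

Yes

4 ∉ D, so 4 ∈ D^c
4 ∈ C and 4 ∈ B, so 4 ∉ C Δ B
4 ∉ A and 4 ∉ (C Δ B), so 4 ∉ A ∪ (C Δ B)
4 ∉ D and 4 ∉ A, so 4 ∉ D ∪ A
4 ∉ (A ∪ (C Δ B)) and 4 ∉ (D ∪ A), so 4 ∉ (A ∪ (C Δ B)) Δ (D ∪ A)
4 ∈ D^c and 4 ∉ ((A ∪ (C Δ B)) Δ (D ∪ A)), so 4 ∈ D^c − ((A ∪ (C Δ B)) Δ (D ∪ A))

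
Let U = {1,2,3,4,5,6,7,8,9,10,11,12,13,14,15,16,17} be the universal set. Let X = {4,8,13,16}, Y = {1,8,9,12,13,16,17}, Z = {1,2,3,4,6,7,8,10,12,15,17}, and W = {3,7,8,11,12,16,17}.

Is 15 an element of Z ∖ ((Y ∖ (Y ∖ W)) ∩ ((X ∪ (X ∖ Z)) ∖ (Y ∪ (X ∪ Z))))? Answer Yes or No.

15 ∉ Y and 15 ∉ W, so 15 ∉ Y ∖ W
15 ∉ Y and 15 ∉ (Y ∖ W), so 15 ∉ Y ∖ (Y ∖ W)
15 ∉ X and 15 ∈ Z, so 15 ∉ X ∖ Z
15 ∉ X and 15 ∉ (X ∖ Z), so 15 ∉ X ∪ (X ∖ Z)
15 ∉ X and 15 ∈ Z, so 15 ∈ X ∪ Z
15 ∉ Y and 15 ∈ (X ∪ Z), so 15 ∈ Y ∪ (X ∪ Z)
15 ∉ (X ∪ (X ∖ Z)) and 15 ∈ (Y ∪ (X ∪ Z)), so 15 ∉ (X ∪ (X ∖ Z)) ∖ (Y ∪ (X ∪ Z))
15 ∉ (Y ∖ (Y ∖ W)) and 15 ∉ ((X ∪ (X ∖ Z)) ∖ (Y ∪ (X ∪ Z))), so 15 ∉ (Y ∖ (Y ∖ W)) ∩ ((X ∪ (X ∖ Z)) ∖ (Y ∪ (X ∪ Z)))
15 ∈ Z and 15 ∉ ((Y ∖ (Y ∖ W)) ∩ ((X ∪ (X ∖ Z)) ∖ (Y ∪ (X ∪ Z)))), so 15 ∈ Z ∖ ((Y ∖ (Y ∖ W)) ∩ ((X ∪ (X ∖ Z)) ∖ (Y ∪ (X ∪ Z))))

Yes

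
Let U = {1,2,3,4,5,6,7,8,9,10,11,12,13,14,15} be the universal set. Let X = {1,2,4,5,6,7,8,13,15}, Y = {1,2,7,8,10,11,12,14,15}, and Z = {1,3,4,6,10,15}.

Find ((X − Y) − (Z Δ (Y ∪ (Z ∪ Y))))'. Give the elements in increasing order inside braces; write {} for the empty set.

X − Y = {4,5,6,13}
Z ∪ Y = {1,2,3,4,6,7,8,10,11,12,14,15}
Y ∪ (Z ∪ Y) = {1,2,3,4,6,7,8,10,11,12,14,15}
Z Δ (Y ∪ (Z ∪ Y)) = {2,7,8,11,12,14}
(X − Y) − (Z Δ (Y ∪ (Z ∪ Y))) = {4,5,6,13}
((X − Y) − (Z Δ (Y ∪ (Z ∪ Y))))' = {1,2,3,7,8,9,10,11,12,14,15}

{1,2,3,7,8,9,10,11,12,14,15}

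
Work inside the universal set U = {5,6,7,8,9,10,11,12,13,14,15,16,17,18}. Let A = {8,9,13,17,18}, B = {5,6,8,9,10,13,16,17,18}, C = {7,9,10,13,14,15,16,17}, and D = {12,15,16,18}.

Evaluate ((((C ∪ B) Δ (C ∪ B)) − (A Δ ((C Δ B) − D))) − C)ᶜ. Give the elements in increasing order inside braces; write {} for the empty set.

C ∪ B = {5,6,7,8,9,10,13,14,15,16,17,18}
(C ∪ B) Δ (C ∪ B) = {}
C Δ B = {5,6,7,8,14,15,18}
(C Δ B) − D = {5,6,7,8,14}
A Δ ((C Δ B) − D) = {5,6,7,9,13,14,17,18}
((C ∪ B) Δ (C ∪ B)) − (A Δ ((C Δ B) − D)) = {}
(((C ∪ B) Δ (C ∪ B)) − (A Δ ((C Δ B) − D))) − C = {}
((((C ∪ B) Δ (C ∪ B)) − (A Δ ((C Δ B) − D))) − C)ᶜ = {5,6,7,8,9,10,11,12,13,14,15,16,17,18}

{5,6,7,8,9,10,11,12,13,14,15,16,17,18}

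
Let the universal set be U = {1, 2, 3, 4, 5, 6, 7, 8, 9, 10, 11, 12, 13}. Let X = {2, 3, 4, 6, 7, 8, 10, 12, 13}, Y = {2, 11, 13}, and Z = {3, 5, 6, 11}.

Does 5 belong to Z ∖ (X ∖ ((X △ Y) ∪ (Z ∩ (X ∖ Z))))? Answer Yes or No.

Yes

5 ∉ X and 5 ∉ Y, so 5 ∉ X △ Y
5 ∉ X and 5 ∈ Z, so 5 ∉ X ∖ Z
5 ∈ Z and 5 ∉ (X ∖ Z), so 5 ∉ Z ∩ (X ∖ Z)
5 ∉ (X △ Y) and 5 ∉ (Z ∩ (X ∖ Z)), so 5 ∉ (X △ Y) ∪ (Z ∩ (X ∖ Z))
5 ∉ X and 5 ∉ ((X △ Y) ∪ (Z ∩ (X ∖ Z))), so 5 ∉ X ∖ ((X △ Y) ∪ (Z ∩ (X ∖ Z)))
5 ∈ Z and 5 ∉ (X ∖ ((X △ Y) ∪ (Z ∩ (X ∖ Z)))), so 5 ∈ Z ∖ (X ∖ ((X △ Y) ∪ (Z ∩ (X ∖ Z))))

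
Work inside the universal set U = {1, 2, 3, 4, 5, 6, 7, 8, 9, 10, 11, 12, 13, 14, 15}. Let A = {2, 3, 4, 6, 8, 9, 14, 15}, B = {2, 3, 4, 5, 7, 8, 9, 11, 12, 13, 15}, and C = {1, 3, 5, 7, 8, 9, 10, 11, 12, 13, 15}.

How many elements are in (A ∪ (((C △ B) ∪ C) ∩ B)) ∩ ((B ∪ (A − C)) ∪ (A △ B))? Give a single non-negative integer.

13

C △ B = {1, 2, 4, 10}
(C △ B) ∪ C = {1, 2, 3, 4, 5, 7, 8, 9, 10, 11, 12, 13, 15}
((C △ B) ∪ C) ∩ B = {2, 3, 4, 5, 7, 8, 9, 11, 12, 13, 15}
A ∪ (((C △ B) ∪ C) ∩ B) = {2, 3, 4, 5, 6, 7, 8, 9, 11, 12, 13, 14, 15}
A − C = {2, 4, 6, 14}
B ∪ (A − C) = {2, 3, 4, 5, 6, 7, 8, 9, 11, 12, 13, 14, 15}
A △ B = {5, 6, 7, 11, 12, 13, 14}
(B ∪ (A − C)) ∪ (A △ B) = {2, 3, 4, 5, 6, 7, 8, 9, 11, 12, 13, 14, 15}
(A ∪ (((C △ B) ∪ C) ∩ B)) ∩ ((B ∪ (A − C)) ∪ (A △ B)) = {2, 3, 4, 5, 6, 7, 8, 9, 11, 12, 13, 14, 15}
|(A ∪ (((C △ B) ∪ C) ∩ B)) ∩ ((B ∪ (A − C)) ∪ (A △ B))| = 13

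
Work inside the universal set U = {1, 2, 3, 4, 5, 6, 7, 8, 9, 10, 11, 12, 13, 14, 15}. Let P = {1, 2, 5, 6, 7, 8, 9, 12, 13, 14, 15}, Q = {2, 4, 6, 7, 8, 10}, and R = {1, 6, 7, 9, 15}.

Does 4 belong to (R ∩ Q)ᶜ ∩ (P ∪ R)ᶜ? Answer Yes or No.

Yes

4 ∉ R and 4 ∈ Q, so 4 ∉ R ∩ Q
4 ∈ (R ∩ Q)ᶜ since 4 ∉ (R ∩ Q)
4 ∉ P and 4 ∉ R, so 4 ∉ P ∪ R
4 ∈ (P ∪ R)ᶜ since 4 ∉ (P ∪ R)
4 ∈ (R ∩ Q)ᶜ and 4 ∈ (P ∪ R)ᶜ, so 4 ∈ (R ∩ Q)ᶜ ∩ (P ∪ R)ᶜ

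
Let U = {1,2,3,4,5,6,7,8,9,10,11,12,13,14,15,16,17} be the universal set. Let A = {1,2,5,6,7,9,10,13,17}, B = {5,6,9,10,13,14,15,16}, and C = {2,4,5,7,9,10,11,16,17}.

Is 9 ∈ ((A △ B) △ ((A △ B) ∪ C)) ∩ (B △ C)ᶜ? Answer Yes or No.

Yes

9 ∈ A and 9 ∈ B, so 9 ∉ A △ B
9 ∈ A and 9 ∈ B, so 9 ∉ A △ B
9 ∉ (A △ B) and 9 ∈ C, so 9 ∈ (A △ B) ∪ C
9 ∉ (A △ B) and 9 ∈ ((A △ B) ∪ C), so 9 ∈ (A △ B) △ ((A △ B) ∪ C)
9 ∈ B and 9 ∈ C, so 9 ∉ B △ C
9 ∈ (B △ C)ᶜ since 9 ∉ (B △ C)
9 ∈ ((A △ B) △ ((A △ B) ∪ C)) and 9 ∈ (B △ C)ᶜ, so 9 ∈ ((A △ B) △ ((A △ B) ∪ C)) ∩ (B △ C)ᶜ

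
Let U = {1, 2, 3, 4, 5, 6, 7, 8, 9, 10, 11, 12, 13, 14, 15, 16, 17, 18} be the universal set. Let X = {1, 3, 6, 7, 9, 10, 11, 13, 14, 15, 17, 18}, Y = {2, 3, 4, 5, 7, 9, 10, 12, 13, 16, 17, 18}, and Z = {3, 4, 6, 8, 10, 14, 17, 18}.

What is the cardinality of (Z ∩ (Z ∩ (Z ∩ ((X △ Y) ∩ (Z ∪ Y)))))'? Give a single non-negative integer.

15

X △ Y = {1, 2, 4, 5, 6, 11, 12, 14, 15, 16}
Z ∪ Y = {2, 3, 4, 5, 6, 7, 8, 9, 10, 12, 13, 14, 16, 17, 18}
(X △ Y) ∩ (Z ∪ Y) = {2, 4, 5, 6, 12, 14, 16}
Z ∩ ((X △ Y) ∩ (Z ∪ Y)) = {4, 6, 14}
Z ∩ (Z ∩ ((X △ Y) ∩ (Z ∪ Y))) = {4, 6, 14}
Z ∩ (Z ∩ (Z ∩ ((X △ Y) ∩ (Z ∪ Y)))) = {4, 6, 14}
(Z ∩ (Z ∩ (Z ∩ ((X △ Y) ∩ (Z ∪ Y)))))' = {1, 2, 3, 5, 7, 8, 9, 10, 11, 12, 13, 15, 16, 17, 18}
|(Z ∩ (Z ∩ (Z ∩ ((X △ Y) ∩ (Z ∪ Y)))))'| = 15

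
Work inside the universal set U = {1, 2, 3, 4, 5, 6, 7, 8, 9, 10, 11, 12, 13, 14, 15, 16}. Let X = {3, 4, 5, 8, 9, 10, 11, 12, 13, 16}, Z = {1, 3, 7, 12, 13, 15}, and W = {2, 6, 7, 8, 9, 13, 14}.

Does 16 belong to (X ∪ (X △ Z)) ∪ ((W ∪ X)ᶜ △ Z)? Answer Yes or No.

Yes

16 ∈ X and 16 ∉ Z, so 16 ∈ X △ Z
16 ∈ X and 16 ∈ (X △ Z), so 16 ∈ X ∪ (X △ Z)
16 ∉ W and 16 ∈ X, so 16 ∈ W ∪ X
16 ∉ (W ∪ X)ᶜ since 16 ∈ (W ∪ X)
16 ∉ (W ∪ X)ᶜ and 16 ∉ Z, so 16 ∉ (W ∪ X)ᶜ △ Z
16 ∈ (X ∪ (X △ Z)) and 16 ∉ ((W ∪ X)ᶜ △ Z), so 16 ∈ (X ∪ (X △ Z)) ∪ ((W ∪ X)ᶜ △ Z)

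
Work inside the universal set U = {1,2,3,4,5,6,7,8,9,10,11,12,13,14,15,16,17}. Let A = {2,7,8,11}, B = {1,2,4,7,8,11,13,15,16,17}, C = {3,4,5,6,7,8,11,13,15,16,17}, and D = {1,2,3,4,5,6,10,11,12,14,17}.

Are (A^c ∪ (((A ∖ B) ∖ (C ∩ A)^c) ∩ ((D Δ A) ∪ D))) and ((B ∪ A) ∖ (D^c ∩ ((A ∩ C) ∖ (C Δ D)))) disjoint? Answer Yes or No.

A^c = {1,3,4,5,6,9,10,12,13,14,15,16,17}
A ∖ B = {}
C ∩ A = {7,8,11}
(C ∩ A)^c = {1,2,3,4,5,6,9,10,12,13,14,15,16,17}
(A ∖ B) ∖ (C ∩ A)^c = {}
D Δ A = {1,3,4,5,6,7,8,10,12,14,17}
(D Δ A) ∪ D = {1,2,3,4,5,6,7,8,10,11,12,14,17}
((A ∖ B) ∖ (C ∩ A)^c) ∩ ((D Δ A) ∪ D) = {}
A^c ∪ (((A ∖ B) ∖ (C ∩ A)^c) ∩ ((D Δ A) ∪ D)) = {1,3,4,5,6,9,10,12,13,14,15,16,17}
B ∪ A = {1,2,4,7,8,11,13,15,16,17}
D^c = {7,8,9,13,15,16}
A ∩ C = {7,8,11}
C Δ D = {1,2,7,8,10,12,13,14,15,16}
(A ∩ C) ∖ (C Δ D) = {11}
D^c ∩ ((A ∩ C) ∖ (C Δ D)) = {}
(B ∪ A) ∖ (D^c ∩ ((A ∩ C) ∖ (C Δ D))) = {1,2,4,7,8,11,13,15,16,17}
1 lies in both, so they are not disjoint.

No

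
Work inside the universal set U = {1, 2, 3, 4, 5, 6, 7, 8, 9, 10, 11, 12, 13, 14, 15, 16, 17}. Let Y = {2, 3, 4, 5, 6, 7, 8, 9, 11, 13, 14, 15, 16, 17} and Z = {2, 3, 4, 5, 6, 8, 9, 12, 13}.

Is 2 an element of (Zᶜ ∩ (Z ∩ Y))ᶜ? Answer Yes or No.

2 ∈ Z, so 2 ∉ Zᶜ
2 ∈ Z and 2 ∈ Y, so 2 ∈ Z ∩ Y
2 ∉ Zᶜ and 2 ∈ (Z ∩ Y), so 2 ∉ Zᶜ ∩ (Z ∩ Y)
2 ∈ (Zᶜ ∩ (Z ∩ Y))ᶜ since 2 ∉ (Zᶜ ∩ (Z ∩ Y))

Yes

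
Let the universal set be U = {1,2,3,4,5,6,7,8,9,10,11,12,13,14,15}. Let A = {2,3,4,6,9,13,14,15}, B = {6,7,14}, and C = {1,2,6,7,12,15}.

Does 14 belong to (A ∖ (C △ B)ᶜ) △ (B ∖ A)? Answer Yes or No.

Yes

14 ∉ C and 14 ∈ B, so 14 ∈ C △ B
14 ∉ (C △ B)ᶜ since 14 ∈ (C △ B)
14 ∈ A and 14 ∉ (C △ B)ᶜ, so 14 ∈ A ∖ (C △ B)ᶜ
14 ∈ B and 14 ∈ A, so 14 ∉ B ∖ A
14 ∈ (A ∖ (C △ B)ᶜ) and 14 ∉ (B ∖ A), so 14 ∈ (A ∖ (C △ B)ᶜ) △ (B ∖ A)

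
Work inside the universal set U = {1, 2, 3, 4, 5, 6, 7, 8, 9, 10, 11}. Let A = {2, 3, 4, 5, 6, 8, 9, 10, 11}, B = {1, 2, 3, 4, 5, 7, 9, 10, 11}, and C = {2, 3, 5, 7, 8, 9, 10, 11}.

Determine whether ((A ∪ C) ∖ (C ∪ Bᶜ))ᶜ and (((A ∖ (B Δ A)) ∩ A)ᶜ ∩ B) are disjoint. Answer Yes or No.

No

A ∪ C = {2, 3, 4, 5, 6, 7, 8, 9, 10, 11}
Bᶜ = {6, 8}
C ∪ Bᶜ = {2, 3, 5, 6, 7, 8, 9, 10, 11}
(A ∪ C) ∖ (C ∪ Bᶜ) = {4}
((A ∪ C) ∖ (C ∪ Bᶜ))ᶜ = {1, 2, 3, 5, 6, 7, 8, 9, 10, 11}
B Δ A = {1, 6, 7, 8}
A ∖ (B Δ A) = {2, 3, 4, 5, 9, 10, 11}
(A ∖ (B Δ A)) ∩ A = {2, 3, 4, 5, 9, 10, 11}
((A ∖ (B Δ A)) ∩ A)ᶜ = {1, 6, 7, 8}
((A ∖ (B Δ A)) ∩ A)ᶜ ∩ B = {1, 7}
1 lies in both, so they are not disjoint.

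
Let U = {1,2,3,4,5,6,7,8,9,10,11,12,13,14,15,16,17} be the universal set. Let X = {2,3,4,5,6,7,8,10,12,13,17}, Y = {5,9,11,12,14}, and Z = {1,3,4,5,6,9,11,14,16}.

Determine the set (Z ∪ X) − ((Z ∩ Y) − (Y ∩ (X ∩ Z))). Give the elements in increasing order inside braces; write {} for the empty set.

Z ∪ X = {1,2,3,4,5,6,7,8,9,10,11,12,13,14,16,17}
Z ∩ Y = {5,9,11,14}
X ∩ Z = {3,4,5,6}
Y ∩ (X ∩ Z) = {5}
(Z ∩ Y) − (Y ∩ (X ∩ Z)) = {9,11,14}
(Z ∪ X) − ((Z ∩ Y) − (Y ∩ (X ∩ Z))) = {1,2,3,4,5,6,7,8,10,12,13,16,17}

{1,2,3,4,5,6,7,8,10,12,13,16,17}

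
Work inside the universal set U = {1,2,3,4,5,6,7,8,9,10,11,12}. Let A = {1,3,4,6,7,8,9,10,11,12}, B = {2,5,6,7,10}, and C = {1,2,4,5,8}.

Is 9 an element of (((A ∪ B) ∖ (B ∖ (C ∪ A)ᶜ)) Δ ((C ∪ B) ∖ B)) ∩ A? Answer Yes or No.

9 ∈ A and 9 ∉ B, so 9 ∈ A ∪ B
9 ∉ C and 9 ∈ A, so 9 ∈ C ∪ A
9 ∉ (C ∪ A)ᶜ since 9 ∈ (C ∪ A)
9 ∉ B and 9 ∉ (C ∪ A)ᶜ, so 9 ∉ B ∖ (C ∪ A)ᶜ
9 ∈ (A ∪ B) and 9 ∉ (B ∖ (C ∪ A)ᶜ), so 9 ∈ (A ∪ B) ∖ (B ∖ (C ∪ A)ᶜ)
9 ∉ C and 9 ∉ B, so 9 ∉ C ∪ B
9 ∉ (C ∪ B) and 9 ∉ B, so 9 ∉ (C ∪ B) ∖ B
9 ∈ ((A ∪ B) ∖ (B ∖ (C ∪ A)ᶜ)) and 9 ∉ ((C ∪ B) ∖ B), so 9 ∈ ((A ∪ B) ∖ (B ∖ (C ∪ A)ᶜ)) Δ ((C ∪ B) ∖ B)
9 ∈ (((A ∪ B) ∖ (B ∖ (C ∪ A)ᶜ)) Δ ((C ∪ B) ∖ B)) and 9 ∈ A, so 9 ∈ (((A ∪ B) ∖ (B ∖ (C ∪ A)ᶜ)) Δ ((C ∪ B) ∖ B)) ∩ A

Yes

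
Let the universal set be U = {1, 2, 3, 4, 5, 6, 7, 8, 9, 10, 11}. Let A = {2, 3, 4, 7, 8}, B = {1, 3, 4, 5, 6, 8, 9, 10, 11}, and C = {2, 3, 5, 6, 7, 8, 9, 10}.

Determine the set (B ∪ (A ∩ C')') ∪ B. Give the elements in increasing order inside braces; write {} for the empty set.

{1, 2, 3, 4, 5, 6, 7, 8, 9, 10, 11}

C' = {1, 4, 11}
A ∩ C' = {4}
(A ∩ C')' = {1, 2, 3, 5, 6, 7, 8, 9, 10, 11}
B ∪ (A ∩ C')' = {1, 2, 3, 4, 5, 6, 7, 8, 9, 10, 11}
(B ∪ (A ∩ C')') ∪ B = {1, 2, 3, 4, 5, 6, 7, 8, 9, 10, 11}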